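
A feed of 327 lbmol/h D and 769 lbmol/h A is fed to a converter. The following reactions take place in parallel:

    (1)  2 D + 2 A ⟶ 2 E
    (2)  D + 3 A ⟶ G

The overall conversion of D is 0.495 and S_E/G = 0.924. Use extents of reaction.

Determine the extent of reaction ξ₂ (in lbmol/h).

ξ₂ = 84.1 lbmol/h

Conversion of D: D consumed = 0.495 × 327 = 161.9 lbmol/h = 2ξ₁ + 1ξ₂.
Selectivity: 2ξ₁ / (1ξ₂) = 0.924 → ξ₁ = 0.462 ξ₂.
Substitute: (2·0.462 + 1) ξ₂ = 161.9 → ξ₂ = 84.13 lbmol/h, ξ₁ = 38.87 lbmol/h.
Outlet amounts (n = n₀ + Σ ν·ξ):
  D: 327 − 2(38.87) − 1(84.13) = 165.1
  A: 769 − 2(38.87) − 3(84.13) = 438.9
  E: 0 + 2(38.87) = 77.74
  G: 0 + 1(84.13) = 84.13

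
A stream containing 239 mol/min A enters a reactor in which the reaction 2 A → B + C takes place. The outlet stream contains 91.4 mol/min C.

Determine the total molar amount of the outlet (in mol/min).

For C: n = n₀ + 1ξ → 91.4 = 0 + 1ξ, giving ξ = 91.4 mol/min.
Outlet amounts (n = n₀ + ν ξ):
  A: 239 − 2(91.4) = 56.2
  B: 0 + 1(91.4) = 91.4
  C: 0 + 1(91.4) = 91.4
Total out = 56.2 + 91.4 + 91.4 = 239 mol/min.

239 mol/min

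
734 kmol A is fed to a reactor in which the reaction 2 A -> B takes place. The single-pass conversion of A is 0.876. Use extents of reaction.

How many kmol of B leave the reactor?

A reacted = 0.876 × 734 = 643 kmol; ν_A = −2, so ξ = 643/2 = 321.5 kmol.
Outlet amounts (n = n₀ + ν ξ):
  A: 734 − 2(321.5) = 91.02
  B: 0 + 1(321.5) = 321.5

321 kmol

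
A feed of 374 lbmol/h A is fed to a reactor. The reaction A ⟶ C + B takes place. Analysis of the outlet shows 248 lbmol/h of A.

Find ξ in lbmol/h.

For A: n = n₀ − 1ξ → 248 = 374 − 1ξ, giving ξ = 126 lbmol/h.
Outlet amounts (n = n₀ + ν ξ):
  A: 374 − 1(126) = 248
  C: 0 + 1(126) = 126
  B: 0 + 1(126) = 126

ξ = 126 lbmol/h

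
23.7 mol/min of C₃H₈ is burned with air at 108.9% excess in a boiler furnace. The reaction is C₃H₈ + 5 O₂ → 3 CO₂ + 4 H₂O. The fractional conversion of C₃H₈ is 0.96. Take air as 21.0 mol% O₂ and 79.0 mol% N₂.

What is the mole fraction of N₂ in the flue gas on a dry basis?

Stoichiometric O₂ = 5 × 23.7 = 118.5 mol/min; O₂ fed = 118.5 × 2.089 = 247.5 mol/min.
N₂ fed = 247.5 × 79/21 = 931.2 mol/min.
Fuel reacted = 0.96 × 23.7 → ξ = 22.75 mol/min.
Outlet (n = n₀ + ν ξ):
  C₃H₈: 23.7 − 1(22.75) = 0.948
  O₂: 247.5 − 5(22.75) = 133.8
  N₂: 931.2 (inert)
  CO₂: 0 + 3(22.75) = 68.26
  H₂O: 0 + 4(22.75) = 91.01
Dry total = 1134 mol/min; y_N₂ (dry) = 931.2 / 1134 = 0.821.

0.821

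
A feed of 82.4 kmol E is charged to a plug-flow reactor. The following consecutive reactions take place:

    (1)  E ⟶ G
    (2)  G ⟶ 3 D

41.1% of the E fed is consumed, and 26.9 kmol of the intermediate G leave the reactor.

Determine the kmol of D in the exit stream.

Conversion of E: E consumed = 1ξ₁ = 0.411 × 82.4 → ξ₁ = 33.87 kmol.
G balance: n_G = 0 + 1ξ₁ − 1ξ₂ = 26.9 → ξ₂ = (1·33.87 − 26.9)/1 = 6.966 kmol.
Outlet amounts (n = n₀ + Σ ν·ξ):
  E: 82.4 − 1(33.87) = 48.53
  G: 0 + 1(33.87) − 1(6.966) = 26.9
  D: 0 + 3(6.966) = 20.9

20.9 kmol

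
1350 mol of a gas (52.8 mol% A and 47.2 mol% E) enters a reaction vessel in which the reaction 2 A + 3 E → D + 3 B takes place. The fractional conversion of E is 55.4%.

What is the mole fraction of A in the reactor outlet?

0.387

E reacted = 0.554 × 637.2 = 353 mol; ν_E = −3, so ξ = 353/3 = 117.7 mol.
Outlet amounts (n = n₀ + ν ξ):
  A: 712.8 − 2(117.7) = 477.5
  E: 637.2 − 3(117.7) = 284.2
  D: 0 + 1(117.7) = 117.7
  B: 0 + 3(117.7) = 353
Total out = 1232 mol; y_A = 477.5 / 1232 = 0.3874.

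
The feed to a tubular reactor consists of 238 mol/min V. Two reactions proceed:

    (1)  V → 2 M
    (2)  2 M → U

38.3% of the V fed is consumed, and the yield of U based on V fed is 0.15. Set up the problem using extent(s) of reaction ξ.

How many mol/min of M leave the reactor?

111 mol/min

Conversion of V: V consumed = 1ξ₁ = 0.383 × 238 → ξ₁ = 91.15 mol/min.
Yield of U: 1ξ₂ / 238 = 0.15 → ξ₂ = 35.7 mol/min.
Outlet amounts (n = n₀ + Σ ν·ξ):
  V: 238 − 1(91.15) = 146.8
  M: 0 + 2(91.15) − 2(35.7) = 110.9
  U: 0 + 1(35.7) = 35.7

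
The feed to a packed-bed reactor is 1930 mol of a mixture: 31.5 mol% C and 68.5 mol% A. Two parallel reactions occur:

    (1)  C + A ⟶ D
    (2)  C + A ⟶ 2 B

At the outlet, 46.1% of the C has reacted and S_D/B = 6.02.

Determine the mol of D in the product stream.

Conversion of C: C consumed = 0.461 × 608 = 280.3 mol = 1ξ₁ + 1ξ₂.
Selectivity: 1ξ₁ / (2ξ₂) = 6.02 → ξ₁ = 12.04 ξ₂.
Substitute: (1·12.04 + 1) ξ₂ = 280.3 → ξ₂ = 21.49 mol, ξ₁ = 258.8 mol.
Outlet amounts (n = n₀ + Σ ν·ξ):
  C: 608 − 1(258.8) − 1(21.49) = 327.7
  A: 1322 − 1(258.8) − 1(21.49) = 1042
  D: 0 + 1(258.8) = 258.8
  B: 0 + 2(21.49) = 42.99

259 mol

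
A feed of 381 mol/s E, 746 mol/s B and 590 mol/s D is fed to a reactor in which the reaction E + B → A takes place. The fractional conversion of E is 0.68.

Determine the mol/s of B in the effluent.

487 mol/s

E reacted = 0.68 × 381 = 259.1 mol/s; ν_E = −1, so ξ = 259.1/1 = 259.1 mol/s.
Outlet amounts (n = n₀ + ν ξ):
  E: 381 − 1(259.1) = 121.9
  B: 746 − 1(259.1) = 486.9
  A: 0 + 1(259.1) = 259.1
  D: 590 (inert)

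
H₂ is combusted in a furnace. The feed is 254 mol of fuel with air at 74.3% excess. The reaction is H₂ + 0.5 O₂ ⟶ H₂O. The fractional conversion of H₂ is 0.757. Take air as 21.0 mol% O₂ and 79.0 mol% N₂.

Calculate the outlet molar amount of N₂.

833 mol

Stoichiometric O₂ = 0.5 × 254 = 127 mol; O₂ fed = 127 × 1.743 = 221.4 mol.
N₂ fed = 221.4 × 79/21 = 832.7 mol.
Fuel reacted = 0.757 × 254 → ξ = 192.3 mol.
Outlet (n = n₀ + ν ξ):
  H₂: 254 − 1(192.3) = 61.72
  O₂: 221.4 − 0.5(192.3) = 125.2
  N₂: 832.7 (inert)
  H₂O: 0 + 1(192.3) = 192.3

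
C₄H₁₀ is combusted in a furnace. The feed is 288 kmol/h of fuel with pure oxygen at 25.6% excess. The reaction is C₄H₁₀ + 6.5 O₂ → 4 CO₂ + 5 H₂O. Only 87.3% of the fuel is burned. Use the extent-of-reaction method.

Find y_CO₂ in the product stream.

0.333

Stoichiometric O₂ = 6.5 × 288 = 1872 kmol/h; O₂ fed = 1872 × 1.256 = 2351 kmol/h.
Fuel reacted = 0.873 × 288 → ξ = 251.4 kmol/h.
Outlet (n = n₀ + ν ξ):
  C₄H₁₀: 288 − 1(251.4) = 36.58
  O₂: 2351 − 6.5(251.4) = 717
  CO₂: 0 + 4(251.4) = 1006
  H₂O: 0 + 5(251.4) = 1257
Total out = 3016 kmol/h; y_CO₂ = 1006 / 3016 = 0.3334.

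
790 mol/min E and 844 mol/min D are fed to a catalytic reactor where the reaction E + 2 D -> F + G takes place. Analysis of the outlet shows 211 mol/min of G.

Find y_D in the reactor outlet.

0.297

For G: n = n₀ + 1ξ → 211 = 0 + 1ξ, giving ξ = 211 mol/min.
Outlet amounts (n = n₀ + ν ξ):
  E: 790 − 1(211) = 579
  D: 844 − 2(211) = 422
  F: 0 + 1(211) = 211
  G: 0 + 1(211) = 211
Total out = 1423 mol/min; y_D = 422 / 1423 = 0.2966.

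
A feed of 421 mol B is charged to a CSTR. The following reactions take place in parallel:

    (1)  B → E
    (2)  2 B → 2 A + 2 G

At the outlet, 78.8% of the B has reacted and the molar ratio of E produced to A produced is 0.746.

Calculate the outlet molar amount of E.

Conversion of B: B consumed = 0.788 × 421 = 331.7 mol = 1ξ₁ + 2ξ₂.
Selectivity: 1ξ₁ / (2ξ₂) = 0.746 → ξ₁ = 1.492 ξ₂.
Substitute: (1·1.492 + 2) ξ₂ = 331.7 → ξ₂ = 95 mol, ξ₁ = 141.7 mol.
Outlet amounts (n = n₀ + Σ ν·ξ):
  B: 421 − 1(141.7) − 2(95) = 89.25
  E: 0 + 1(141.7) = 141.7
  A: 0 + 2(95) = 190
  G: 0 + 2(95) = 190

142 mol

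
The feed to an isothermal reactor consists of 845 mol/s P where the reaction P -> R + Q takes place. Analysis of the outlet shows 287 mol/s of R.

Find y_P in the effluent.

0.493

For R: n = n₀ + 1ξ → 287 = 0 + 1ξ, giving ξ = 287 mol/s.
Outlet amounts (n = n₀ + ν ξ):
  P: 845 − 1(287) = 558
  R: 0 + 1(287) = 287
  Q: 0 + 1(287) = 287
Total out = 1132 mol/s; y_P = 558 / 1132 = 0.4929.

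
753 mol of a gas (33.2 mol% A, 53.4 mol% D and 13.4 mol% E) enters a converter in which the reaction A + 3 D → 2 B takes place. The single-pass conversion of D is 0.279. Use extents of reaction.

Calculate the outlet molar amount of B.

74.8 mol

D reacted = 0.279 × 402.1 = 112.2 mol; ν_D = −3, so ξ = 112.2/3 = 37.4 mol.
Outlet amounts (n = n₀ + ν ξ):
  A: 250 − 1(37.4) = 212.6
  D: 402.1 − 3(37.4) = 289.9
  B: 0 + 2(37.4) = 74.79
  E: 100.9 (inert)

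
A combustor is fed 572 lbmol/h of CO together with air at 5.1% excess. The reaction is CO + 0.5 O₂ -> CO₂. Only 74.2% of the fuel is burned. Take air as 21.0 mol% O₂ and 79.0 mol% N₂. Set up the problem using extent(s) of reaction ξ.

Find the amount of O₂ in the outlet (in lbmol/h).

88.4 lbmol/h

Stoichiometric O₂ = 0.5 × 572 = 286 lbmol/h; O₂ fed = 286 × 1.051 = 300.6 lbmol/h.
N₂ fed = 300.6 × 79/21 = 1131 lbmol/h.
Fuel reacted = 0.742 × 572 → ξ = 424.4 lbmol/h.
Outlet (n = n₀ + ν ξ):
  CO: 572 − 1(424.4) = 147.6
  O₂: 300.6 − 0.5(424.4) = 88.37
  N₂: 1131 (inert)
  CO₂: 0 + 1(424.4) = 424.4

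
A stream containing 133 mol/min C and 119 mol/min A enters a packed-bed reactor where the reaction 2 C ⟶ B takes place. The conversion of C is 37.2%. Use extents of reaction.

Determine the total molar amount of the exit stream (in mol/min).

227 mol/min

C reacted = 0.372 × 133 = 49.48 mol/min; ν_C = −2, so ξ = 49.48/2 = 24.74 mol/min.
Outlet amounts (n = n₀ + ν ξ):
  C: 133 − 2(24.74) = 83.52
  B: 0 + 1(24.74) = 24.74
  A: 119 (inert)
Total out = 83.52 + 24.74 + 119 = 227.3 mol/min.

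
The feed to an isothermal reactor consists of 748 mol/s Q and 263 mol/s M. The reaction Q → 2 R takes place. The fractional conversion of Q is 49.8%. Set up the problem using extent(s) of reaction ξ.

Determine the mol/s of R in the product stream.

Q reacted = 0.498 × 748 = 372.5 mol/s; ν_Q = −1, so ξ = 372.5/1 = 372.5 mol/s.
Outlet amounts (n = n₀ + ν ξ):
  Q: 748 − 1(372.5) = 375.5
  R: 0 + 2(372.5) = 745
  M: 263 (inert)

745 mol/s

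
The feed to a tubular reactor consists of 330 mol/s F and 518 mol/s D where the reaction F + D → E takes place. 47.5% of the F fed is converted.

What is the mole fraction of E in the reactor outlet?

0.227

F reacted = 0.475 × 330 = 156.8 mol/s; ν_F = −1, so ξ = 156.8/1 = 156.8 mol/s.
Outlet amounts (n = n₀ + ν ξ):
  F: 330 − 1(156.8) = 173.2
  D: 518 − 1(156.8) = 361.2
  E: 0 + 1(156.8) = 156.8
Total out = 691.2 mol/s; y_E = 156.8 / 691.2 = 0.2268.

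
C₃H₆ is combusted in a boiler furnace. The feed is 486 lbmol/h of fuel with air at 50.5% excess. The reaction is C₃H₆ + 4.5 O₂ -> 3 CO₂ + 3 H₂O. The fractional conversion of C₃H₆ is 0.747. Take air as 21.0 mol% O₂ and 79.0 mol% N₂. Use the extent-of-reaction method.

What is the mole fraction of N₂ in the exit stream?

0.758

Stoichiometric O₂ = 4.5 × 486 = 2187 lbmol/h; O₂ fed = 2187 × 1.505 = 3291 lbmol/h.
N₂ fed = 3291 × 79/21 = 12380 lbmol/h.
Fuel reacted = 0.747 × 486 → ξ = 363 lbmol/h.
Outlet (n = n₀ + ν ξ):
  C₃H₆: 486 − 1(363) = 123
  O₂: 3291 − 4.5(363) = 1658
  N₂: 12380 (inert)
  CO₂: 0 + 3(363) = 1089
  H₂O: 0 + 3(363) = 1089
Total out = 16340 lbmol/h; y_N₂ = 12380 / 16340 = 0.7577.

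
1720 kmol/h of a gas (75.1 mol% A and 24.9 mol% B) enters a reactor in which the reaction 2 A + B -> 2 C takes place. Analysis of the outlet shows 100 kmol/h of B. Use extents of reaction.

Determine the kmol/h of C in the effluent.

657 kmol/h

For B: n = n₀ − 1ξ → 100 = 428.3 − 1ξ, giving ξ = 328.3 kmol/h.
Outlet amounts (n = n₀ + ν ξ):
  A: 1292 − 2(328.3) = 635.2
  B: 428.3 − 1(328.3) = 100
  C: 0 + 2(328.3) = 656.6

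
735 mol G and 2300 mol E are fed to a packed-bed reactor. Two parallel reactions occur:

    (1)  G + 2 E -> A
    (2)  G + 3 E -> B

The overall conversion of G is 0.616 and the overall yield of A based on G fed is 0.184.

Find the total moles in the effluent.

1810 mol

Yield of A: 1ξ₁ / 735 = 0.184 → ξ₁ = 135.2 mol.
Conversion of G: 1ξ₁ + 1ξ₂ = 0.616 × 735 = 452.8 → ξ₂ = 317.5 mol.
Outlet amounts (n = n₀ + Σ ν·ξ):
  G: 735 − 1(135.2) − 1(317.5) = 282.2
  E: 2300 − 2(135.2) − 3(317.5) = 1077
  A: 0 + 1(135.2) = 135.2
  B: 0 + 1(317.5) = 317.5
Total out = 282.2 + 1077 + 135.2 + 317.5 = 1812 mol.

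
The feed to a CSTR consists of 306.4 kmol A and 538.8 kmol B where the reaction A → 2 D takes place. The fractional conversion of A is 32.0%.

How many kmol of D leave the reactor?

A reacted = 0.32 × 306.4 = 98.05 kmol; ν_A = −1, so ξ = 98.05/1 = 98.05 kmol.
Outlet amounts (n = n₀ + ν ξ):
  A: 306.4 − 1(98.05) = 208.4
  D: 0 + 2(98.05) = 196.1
  B: 538.8 (inert)

196 kmol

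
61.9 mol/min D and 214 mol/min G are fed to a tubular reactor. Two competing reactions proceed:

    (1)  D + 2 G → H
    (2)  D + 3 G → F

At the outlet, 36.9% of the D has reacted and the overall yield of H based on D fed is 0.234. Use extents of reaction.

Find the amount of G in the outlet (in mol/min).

160 mol/min

Yield of H: 1ξ₁ / 61.9 = 0.234 → ξ₁ = 14.48 mol/min.
Conversion of D: 1ξ₁ + 1ξ₂ = 0.369 × 61.9 = 22.84 → ξ₂ = 8.357 mol/min.
Outlet amounts (n = n₀ + Σ ν·ξ):
  D: 61.9 − 1(14.48) − 1(8.357) = 39.06
  G: 214 − 2(14.48) − 3(8.357) = 160
  H: 0 + 1(14.48) = 14.48
  F: 0 + 1(8.357) = 8.357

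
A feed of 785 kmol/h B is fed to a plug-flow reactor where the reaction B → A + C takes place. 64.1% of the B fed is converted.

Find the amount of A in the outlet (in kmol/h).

503 kmol/h

B reacted = 0.641 × 785 = 503.2 kmol/h; ν_B = −1, so ξ = 503.2/1 = 503.2 kmol/h.
Outlet amounts (n = n₀ + ν ξ):
  B: 785 − 1(503.2) = 281.8
  A: 0 + 1(503.2) = 503.2
  C: 0 + 1(503.2) = 503.2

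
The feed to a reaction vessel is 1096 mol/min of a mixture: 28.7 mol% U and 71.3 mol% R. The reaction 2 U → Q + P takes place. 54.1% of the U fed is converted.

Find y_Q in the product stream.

U reacted = 0.541 × 314.6 = 170.2 mol/min; ν_U = −2, so ξ = 170.2/2 = 85.09 mol/min.
Outlet amounts (n = n₀ + ν ξ):
  U: 314.6 − 2(85.09) = 144.4
  Q: 0 + 1(85.09) = 85.09
  P: 0 + 1(85.09) = 85.09
  R: 781.4 (inert)
Total out = 1096 mol/min; y_Q = 85.09 / 1096 = 0.07763.

0.0776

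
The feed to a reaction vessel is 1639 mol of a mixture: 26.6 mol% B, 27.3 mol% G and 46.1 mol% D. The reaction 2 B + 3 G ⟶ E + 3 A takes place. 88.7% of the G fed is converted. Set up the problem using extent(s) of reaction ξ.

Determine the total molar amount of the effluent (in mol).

1510 mol

G reacted = 0.887 × 447.4 = 396.9 mol; ν_G = −3, so ξ = 396.9/3 = 132.3 mol.
Outlet amounts (n = n₀ + ν ξ):
  B: 436 − 2(132.3) = 171.4
  G: 447.4 − 3(132.3) = 50.56
  E: 0 + 1(132.3) = 132.3
  A: 0 + 3(132.3) = 396.9
  D: 755.6 (inert)
Total out = 171.4 + 50.56 + 132.3 + 396.9 + 755.6 = 1507 mol.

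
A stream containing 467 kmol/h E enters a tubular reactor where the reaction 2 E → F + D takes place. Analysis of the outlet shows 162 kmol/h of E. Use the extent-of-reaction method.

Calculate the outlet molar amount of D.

152 kmol/h

For E: n = n₀ − 2ξ → 162 = 467 − 2ξ, giving ξ = 152.5 kmol/h.
Outlet amounts (n = n₀ + ν ξ):
  E: 467 − 2(152.5) = 162
  F: 0 + 1(152.5) = 152.5
  D: 0 + 1(152.5) = 152.5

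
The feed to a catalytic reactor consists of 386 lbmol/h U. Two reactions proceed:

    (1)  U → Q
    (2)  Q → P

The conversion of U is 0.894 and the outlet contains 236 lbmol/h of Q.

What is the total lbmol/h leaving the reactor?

Conversion of U: U consumed = 1ξ₁ = 0.894 × 386 → ξ₁ = 345.1 lbmol/h.
Q balance: n_Q = 0 + 1ξ₁ − 1ξ₂ = 236 → ξ₂ = (1·345.1 − 236)/1 = 109.1 lbmol/h.
Outlet amounts (n = n₀ + Σ ν·ξ):
  U: 386 − 1(345.1) = 40.92
  Q: 0 + 1(345.1) − 1(109.1) = 236
  P: 0 + 1(109.1) = 109.1
Total out = 40.92 + 236 + 109.1 = 386 lbmol/h.

386 lbmol/h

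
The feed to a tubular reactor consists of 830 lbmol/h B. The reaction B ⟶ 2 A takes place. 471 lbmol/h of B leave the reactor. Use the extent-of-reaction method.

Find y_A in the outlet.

For B: n = n₀ − 1ξ → 471 = 830 − 1ξ, giving ξ = 359 lbmol/h.
Outlet amounts (n = n₀ + ν ξ):
  B: 830 − 1(359) = 471
  A: 0 + 2(359) = 718
Total out = 1189 lbmol/h; y_A = 718 / 1189 = 0.6039.

0.604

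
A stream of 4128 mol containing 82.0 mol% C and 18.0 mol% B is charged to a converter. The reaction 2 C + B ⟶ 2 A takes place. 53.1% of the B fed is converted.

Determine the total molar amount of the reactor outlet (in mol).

B reacted = 0.531 × 743 = 394.6 mol; ν_B = −1, so ξ = 394.6/1 = 394.6 mol.
Outlet amounts (n = n₀ + ν ξ):
  C: 3385 − 2(394.6) = 2596
  B: 743 − 1(394.6) = 348.5
  A: 0 + 2(394.6) = 789.1
Total out = 2596 + 348.5 + 789.1 = 3733 mol.

3730 mol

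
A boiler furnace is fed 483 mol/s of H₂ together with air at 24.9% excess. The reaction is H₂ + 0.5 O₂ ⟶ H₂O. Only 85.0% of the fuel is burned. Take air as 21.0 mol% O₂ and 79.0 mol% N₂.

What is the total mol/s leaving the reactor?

Stoichiometric O₂ = 0.5 × 483 = 241.5 mol/s; O₂ fed = 241.5 × 1.249 = 301.6 mol/s.
N₂ fed = 301.6 × 79/21 = 1135 mol/s.
Fuel reacted = 0.85 × 483 → ξ = 410.6 mol/s.
Outlet (n = n₀ + ν ξ):
  H₂: 483 − 1(410.6) = 72.45
  O₂: 301.6 − 0.5(410.6) = 96.36
  N₂: 1135 (inert)
  H₂O: 0 + 1(410.6) = 410.6
Total out = 72.45 + 96.36 + 1135 + 410.6 = 1714 mol/s.

1710 mol/s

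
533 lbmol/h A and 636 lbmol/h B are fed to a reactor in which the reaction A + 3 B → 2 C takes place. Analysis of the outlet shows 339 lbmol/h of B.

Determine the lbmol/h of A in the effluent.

For B: n = n₀ − 3ξ → 339 = 636 − 3ξ, giving ξ = 99 lbmol/h.
Outlet amounts (n = n₀ + ν ξ):
  A: 533 − 1(99) = 434
  B: 636 − 3(99) = 339
  C: 0 + 2(99) = 198

434 lbmol/h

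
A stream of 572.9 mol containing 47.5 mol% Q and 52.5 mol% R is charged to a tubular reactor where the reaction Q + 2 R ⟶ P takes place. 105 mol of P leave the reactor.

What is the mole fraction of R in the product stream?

0.25

For P: n = n₀ + 1ξ → 105 = 0 + 1ξ, giving ξ = 105 mol.
Outlet amounts (n = n₀ + ν ξ):
  Q: 272.1 − 1(105) = 167.1
  R: 300.8 − 2(105) = 90.77
  P: 0 + 1(105) = 105
Total out = 362.9 mol; y_R = 90.77 / 362.9 = 0.2501.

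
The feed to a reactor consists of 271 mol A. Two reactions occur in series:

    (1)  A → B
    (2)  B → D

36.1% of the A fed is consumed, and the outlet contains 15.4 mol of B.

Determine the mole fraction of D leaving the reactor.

0.304

Conversion of A: A consumed = 1ξ₁ = 0.361 × 271 → ξ₁ = 97.83 mol.
B balance: n_B = 0 + 1ξ₁ − 1ξ₂ = 15.4 → ξ₂ = (1·97.83 − 15.4)/1 = 82.43 mol.
Outlet amounts (n = n₀ + Σ ν·ξ):
  A: 271 − 1(97.83) = 173.2
  B: 0 + 1(97.83) − 1(82.43) = 15.4
  D: 0 + 1(82.43) = 82.43
Total out = 271 mol; y_D = 82.43 / 271 = 0.3042.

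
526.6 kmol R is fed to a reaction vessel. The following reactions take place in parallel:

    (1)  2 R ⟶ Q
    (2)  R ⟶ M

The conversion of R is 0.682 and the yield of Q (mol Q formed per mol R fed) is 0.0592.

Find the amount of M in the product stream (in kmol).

297 kmol

Yield of Q: 1ξ₁ / 526.6 = 0.0592 → ξ₁ = 31.17 kmol.
Conversion of R: 2ξ₁ + 1ξ₂ = 0.682 × 526.6 = 359.1 → ξ₂ = 296.8 kmol.
Outlet amounts (n = n₀ + Σ ν·ξ):
  R: 526.6 − 2(31.17) − 1(296.8) = 167.5
  Q: 0 + 1(31.17) = 31.17
  M: 0 + 1(296.8) = 296.8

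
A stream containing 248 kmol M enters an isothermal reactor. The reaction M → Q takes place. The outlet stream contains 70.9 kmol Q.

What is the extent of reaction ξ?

For Q: n = n₀ + 1ξ → 70.9 = 0 + 1ξ, giving ξ = 70.9 kmol.
Outlet amounts (n = n₀ + ν ξ):
  M: 248 − 1(70.9) = 177.1
  Q: 0 + 1(70.9) = 70.9

ξ = 70.9 kmol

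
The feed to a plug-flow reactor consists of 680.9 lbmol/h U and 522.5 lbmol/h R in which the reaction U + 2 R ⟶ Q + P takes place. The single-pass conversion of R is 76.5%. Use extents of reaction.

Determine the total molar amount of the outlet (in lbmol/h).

R reacted = 0.765 × 522.5 = 399.7 lbmol/h; ν_R = −2, so ξ = 399.7/2 = 199.9 lbmol/h.
Outlet amounts (n = n₀ + ν ξ):
  U: 680.9 − 1(199.9) = 481
  R: 522.5 − 2(199.9) = 122.8
  Q: 0 + 1(199.9) = 199.9
  P: 0 + 1(199.9) = 199.9
Total out = 481 + 122.8 + 199.9 + 199.9 = 1004 lbmol/h.

1000 lbmol/h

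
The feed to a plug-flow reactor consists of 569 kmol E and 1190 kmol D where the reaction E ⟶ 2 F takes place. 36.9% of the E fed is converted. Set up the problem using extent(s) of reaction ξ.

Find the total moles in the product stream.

E reacted = 0.369 × 569 = 210 kmol; ν_E = −1, so ξ = 210/1 = 210 kmol.
Outlet amounts (n = n₀ + ν ξ):
  E: 569 − 1(210) = 359
  F: 0 + 2(210) = 419.9
  D: 1190 (inert)
Total out = 359 + 419.9 + 1190 = 1969 kmol.

1970 kmol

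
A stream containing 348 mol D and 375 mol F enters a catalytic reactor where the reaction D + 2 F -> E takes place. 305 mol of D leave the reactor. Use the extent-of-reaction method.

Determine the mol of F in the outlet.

289 mol

For D: n = n₀ − 1ξ → 305 = 348 − 1ξ, giving ξ = 43 mol.
Outlet amounts (n = n₀ + ν ξ):
  D: 348 − 1(43) = 305
  F: 375 − 2(43) = 289
  E: 0 + 1(43) = 43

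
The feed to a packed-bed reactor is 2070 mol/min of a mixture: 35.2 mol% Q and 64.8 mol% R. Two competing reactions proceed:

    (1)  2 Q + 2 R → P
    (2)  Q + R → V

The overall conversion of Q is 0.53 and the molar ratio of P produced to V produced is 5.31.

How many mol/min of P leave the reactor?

176 mol/min

Conversion of Q: Q consumed = 0.53 × 728.6 = 386.2 mol/min = 2ξ₁ + 1ξ₂.
Selectivity: 1ξ₁ / (1ξ₂) = 5.31 → ξ₁ = 5.31 ξ₂.
Substitute: (2·5.31 + 1) ξ₂ = 386.2 → ξ₂ = 33.23 mol/min, ξ₁ = 176.5 mol/min.
Outlet amounts (n = n₀ + Σ ν·ξ):
  Q: 728.6 − 2(176.5) − 1(33.23) = 342.5
  R: 1341 − 2(176.5) − 1(33.23) = 955.2
  P: 0 + 1(176.5) = 176.5
  V: 0 + 1(33.23) = 33.23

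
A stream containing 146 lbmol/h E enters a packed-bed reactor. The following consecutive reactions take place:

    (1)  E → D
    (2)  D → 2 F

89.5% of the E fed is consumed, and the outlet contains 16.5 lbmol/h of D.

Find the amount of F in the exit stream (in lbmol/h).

Conversion of E: E consumed = 1ξ₁ = 0.895 × 146 → ξ₁ = 130.7 lbmol/h.
D balance: n_D = 0 + 1ξ₁ − 1ξ₂ = 16.5 → ξ₂ = (1·130.7 − 16.5)/1 = 114.2 lbmol/h.
Outlet amounts (n = n₀ + Σ ν·ξ):
  E: 146 − 1(130.7) = 15.33
  D: 0 + 1(130.7) − 1(114.2) = 16.5
  F: 0 + 2(114.2) = 228.3

228 lbmol/h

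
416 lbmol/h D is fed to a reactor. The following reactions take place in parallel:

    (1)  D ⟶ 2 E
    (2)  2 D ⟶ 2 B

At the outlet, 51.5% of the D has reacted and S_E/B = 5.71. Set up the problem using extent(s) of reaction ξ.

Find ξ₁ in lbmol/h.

Conversion of D: D consumed = 0.515 × 416 = 214.2 lbmol/h = 1ξ₁ + 2ξ₂.
Selectivity: 2ξ₁ / (2ξ₂) = 5.71 → ξ₁ = 5.71 ξ₂.
Substitute: (1·5.71 + 2) ξ₂ = 214.2 → ξ₂ = 27.79 lbmol/h, ξ₁ = 158.7 lbmol/h.
Outlet amounts (n = n₀ + Σ ν·ξ):
  D: 416 − 1(158.7) − 2(27.79) = 201.8
  E: 0 + 2(158.7) = 317.3
  B: 0 + 2(27.79) = 55.57

ξ₁ = 159 lbmol/h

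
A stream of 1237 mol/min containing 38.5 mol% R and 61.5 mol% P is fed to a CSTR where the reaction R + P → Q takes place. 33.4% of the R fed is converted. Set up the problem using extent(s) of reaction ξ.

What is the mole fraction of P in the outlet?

R reacted = 0.334 × 476.2 = 159.1 mol/min; ν_R = −1, so ξ = 159.1/1 = 159.1 mol/min.
Outlet amounts (n = n₀ + ν ξ):
  R: 476.2 − 1(159.1) = 317.2
  P: 760.8 − 1(159.1) = 601.7
  Q: 0 + 1(159.1) = 159.1
Total out = 1078 mol/min; y_P = 601.7 / 1078 = 0.5582.

0.558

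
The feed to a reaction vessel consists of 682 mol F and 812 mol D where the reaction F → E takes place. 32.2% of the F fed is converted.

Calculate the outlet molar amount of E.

220 mol

F reacted = 0.322 × 682 = 219.6 mol; ν_F = −1, so ξ = 219.6/1 = 219.6 mol.
Outlet amounts (n = n₀ + ν ξ):
  F: 682 − 1(219.6) = 462.4
  E: 0 + 1(219.6) = 219.6
  D: 812 (inert)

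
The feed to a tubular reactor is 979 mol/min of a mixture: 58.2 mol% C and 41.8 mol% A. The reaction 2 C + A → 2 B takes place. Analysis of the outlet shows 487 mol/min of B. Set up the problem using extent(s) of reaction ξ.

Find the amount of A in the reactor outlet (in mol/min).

166 mol/min

For B: n = n₀ + 2ξ → 487 = 0 + 2ξ, giving ξ = 243.5 mol/min.
Outlet amounts (n = n₀ + ν ξ):
  C: 569.8 − 2(243.5) = 82.78
  A: 409.2 − 1(243.5) = 165.7
  B: 0 + 2(243.5) = 487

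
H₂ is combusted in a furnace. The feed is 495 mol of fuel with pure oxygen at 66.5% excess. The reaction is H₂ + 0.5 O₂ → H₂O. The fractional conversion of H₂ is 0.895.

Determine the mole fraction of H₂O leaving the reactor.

0.646

Stoichiometric O₂ = 0.5 × 495 = 247.5 mol; O₂ fed = 247.5 × 1.665 = 412.1 mol.
Fuel reacted = 0.895 × 495 → ξ = 443 mol.
Outlet (n = n₀ + ν ξ):
  H₂: 495 − 1(443) = 51.97
  O₂: 412.1 − 0.5(443) = 190.6
  H₂O: 0 + 1(443) = 443
Total out = 685.6 mol; y_H₂O = 443 / 685.6 = 0.6462.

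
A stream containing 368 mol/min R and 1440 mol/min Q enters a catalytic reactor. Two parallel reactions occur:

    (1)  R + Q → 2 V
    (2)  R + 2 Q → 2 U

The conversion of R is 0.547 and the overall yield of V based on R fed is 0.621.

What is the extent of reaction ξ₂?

Yield of V: 2ξ₁ / 368 = 0.621 → ξ₁ = 114.3 mol/min.
Conversion of R: 1ξ₁ + 1ξ₂ = 0.547 × 368 = 201.3 → ξ₂ = 87.03 mol/min.
Outlet amounts (n = n₀ + Σ ν·ξ):
  R: 368 − 1(114.3) − 1(87.03) = 166.7
  Q: 1440 − 1(114.3) − 2(87.03) = 1152
  V: 0 + 2(114.3) = 228.5
  U: 0 + 2(87.03) = 174.1

ξ₂ = 87 mol/min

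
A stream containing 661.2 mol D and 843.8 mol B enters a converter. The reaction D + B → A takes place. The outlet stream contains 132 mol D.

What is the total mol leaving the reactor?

976 mol

For D: n = n₀ − 1ξ → 132 = 661.2 − 1ξ, giving ξ = 529.2 mol.
Outlet amounts (n = n₀ + ν ξ):
  D: 661.2 − 1(529.2) = 132
  B: 843.8 − 1(529.2) = 314.6
  A: 0 + 1(529.2) = 529.2
Total out = 132 + 314.6 + 529.2 = 975.8 mol.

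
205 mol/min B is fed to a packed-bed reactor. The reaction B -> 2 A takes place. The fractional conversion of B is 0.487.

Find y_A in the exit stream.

B reacted = 0.487 × 205 = 99.83 mol/min; ν_B = −1, so ξ = 99.83/1 = 99.83 mol/min.
Outlet amounts (n = n₀ + ν ξ):
  B: 205 − 1(99.83) = 105.2
  A: 0 + 2(99.83) = 199.7
Total out = 304.8 mol/min; y_A = 199.7 / 304.8 = 0.655.

0.655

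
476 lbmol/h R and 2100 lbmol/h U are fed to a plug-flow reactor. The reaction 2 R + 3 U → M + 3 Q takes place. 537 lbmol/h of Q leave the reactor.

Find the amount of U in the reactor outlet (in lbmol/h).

For Q: n = n₀ + 3ξ → 537 = 0 + 3ξ, giving ξ = 179 lbmol/h.
Outlet amounts (n = n₀ + ν ξ):
  R: 476 − 2(179) = 118
  U: 2100 − 3(179) = 1563
  M: 0 + 1(179) = 179
  Q: 0 + 3(179) = 537

1560 lbmol/h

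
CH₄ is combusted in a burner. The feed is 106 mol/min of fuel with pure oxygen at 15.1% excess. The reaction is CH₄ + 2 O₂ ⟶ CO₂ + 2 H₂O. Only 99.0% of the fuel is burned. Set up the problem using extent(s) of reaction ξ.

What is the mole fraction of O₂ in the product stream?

0.0975

Stoichiometric O₂ = 2 × 106 = 212 mol/min; O₂ fed = 212 × 1.151 = 244 mol/min.
Fuel reacted = 0.99 × 106 → ξ = 104.9 mol/min.
Outlet (n = n₀ + ν ξ):
  CH₄: 106 − 1(104.9) = 1.06
  O₂: 244 − 2(104.9) = 34.13
  CO₂: 0 + 1(104.9) = 104.9
  H₂O: 0 + 2(104.9) = 209.9
Total out = 350 mol/min; y_O₂ = 34.13 / 350 = 0.09752.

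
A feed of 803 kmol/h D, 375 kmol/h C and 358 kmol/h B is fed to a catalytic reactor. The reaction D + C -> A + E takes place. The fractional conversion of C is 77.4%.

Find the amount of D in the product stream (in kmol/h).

C reacted = 0.774 × 375 = 290.2 kmol/h; ν_C = −1, so ξ = 290.2/1 = 290.2 kmol/h.
Outlet amounts (n = n₀ + ν ξ):
  D: 803 − 1(290.2) = 512.8
  C: 375 − 1(290.2) = 84.75
  A: 0 + 1(290.2) = 290.2
  E: 0 + 1(290.2) = 290.2
  B: 358 (inert)

513 kmol/h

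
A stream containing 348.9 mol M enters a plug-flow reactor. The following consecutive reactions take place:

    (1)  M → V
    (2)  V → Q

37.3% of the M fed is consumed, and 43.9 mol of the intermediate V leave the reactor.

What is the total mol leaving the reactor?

349 mol

Conversion of M: M consumed = 1ξ₁ = 0.373 × 348.9 → ξ₁ = 130.1 mol.
V balance: n_V = 0 + 1ξ₁ − 1ξ₂ = 43.9 → ξ₂ = (1·130.1 − 43.9)/1 = 86.24 mol.
Outlet amounts (n = n₀ + Σ ν·ξ):
  M: 348.9 − 1(130.1) = 218.8
  V: 0 + 1(130.1) − 1(86.24) = 43.9
  Q: 0 + 1(86.24) = 86.24
Total out = 218.8 + 43.9 + 86.24 = 348.9 mol.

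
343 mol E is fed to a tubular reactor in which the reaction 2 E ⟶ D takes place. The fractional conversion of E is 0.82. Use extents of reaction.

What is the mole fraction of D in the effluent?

0.695

E reacted = 0.82 × 343 = 281.3 mol; ν_E = −2, so ξ = 281.3/2 = 140.6 mol.
Outlet amounts (n = n₀ + ν ξ):
  E: 343 − 2(140.6) = 61.74
  D: 0 + 1(140.6) = 140.6
Total out = 202.4 mol; y_D = 140.6 / 202.4 = 0.6949.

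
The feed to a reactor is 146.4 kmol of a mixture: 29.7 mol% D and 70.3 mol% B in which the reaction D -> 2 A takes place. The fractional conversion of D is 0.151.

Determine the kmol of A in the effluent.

D reacted = 0.151 × 43.48 = 6.566 kmol; ν_D = −1, so ξ = 6.566/1 = 6.566 kmol.
Outlet amounts (n = n₀ + ν ξ):
  D: 43.48 − 1(6.566) = 36.92
  A: 0 + 2(6.566) = 13.13
  B: 102.9 (inert)

13.1 kmol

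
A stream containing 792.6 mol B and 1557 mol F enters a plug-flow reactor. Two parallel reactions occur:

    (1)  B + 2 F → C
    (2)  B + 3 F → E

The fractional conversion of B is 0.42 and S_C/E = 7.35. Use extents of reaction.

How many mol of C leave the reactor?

293 mol

Conversion of B: B consumed = 0.42 × 792.6 = 332.9 mol = 1ξ₁ + 1ξ₂.
Selectivity: 1ξ₁ / (1ξ₂) = 7.35 → ξ₁ = 7.35 ξ₂.
Substitute: (1·7.35 + 1) ξ₂ = 332.9 → ξ₂ = 39.87 mol, ξ₁ = 293 mol.
Outlet amounts (n = n₀ + Σ ν·ξ):
  B: 792.6 − 1(293) − 1(39.87) = 459.7
  F: 1557 − 2(293) − 3(39.87) = 851.3
  C: 0 + 1(293) = 293
  E: 0 + 1(39.87) = 39.87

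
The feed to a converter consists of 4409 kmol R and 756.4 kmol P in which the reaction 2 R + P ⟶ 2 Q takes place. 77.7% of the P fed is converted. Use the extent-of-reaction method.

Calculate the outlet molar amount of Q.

1180 kmol

P reacted = 0.777 × 756.4 = 587.7 kmol; ν_P = −1, so ξ = 587.7/1 = 587.7 kmol.
Outlet amounts (n = n₀ + ν ξ):
  R: 4409 − 2(587.7) = 3234
  P: 756.4 − 1(587.7) = 168.7
  Q: 0 + 2(587.7) = 1175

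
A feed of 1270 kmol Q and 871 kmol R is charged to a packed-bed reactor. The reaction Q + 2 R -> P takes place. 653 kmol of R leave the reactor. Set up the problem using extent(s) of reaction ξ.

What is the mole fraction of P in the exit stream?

For R: n = n₀ − 2ξ → 653 = 871 − 2ξ, giving ξ = 109 kmol.
Outlet amounts (n = n₀ + ν ξ):
  Q: 1270 − 1(109) = 1161
  R: 871 − 2(109) = 653
  P: 0 + 1(109) = 109
Total out = 1923 kmol; y_P = 109 / 1923 = 0.05668.

0.0567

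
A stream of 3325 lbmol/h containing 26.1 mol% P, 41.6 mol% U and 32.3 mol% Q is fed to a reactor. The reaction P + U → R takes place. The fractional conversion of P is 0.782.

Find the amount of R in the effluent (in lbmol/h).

679 lbmol/h

P reacted = 0.782 × 867.8 = 678.6 lbmol/h; ν_P = −1, so ξ = 678.6/1 = 678.6 lbmol/h.
Outlet amounts (n = n₀ + ν ξ):
  P: 867.8 − 1(678.6) = 189.2
  U: 1383 − 1(678.6) = 704.6
  R: 0 + 1(678.6) = 678.6
  Q: 1074 (inert)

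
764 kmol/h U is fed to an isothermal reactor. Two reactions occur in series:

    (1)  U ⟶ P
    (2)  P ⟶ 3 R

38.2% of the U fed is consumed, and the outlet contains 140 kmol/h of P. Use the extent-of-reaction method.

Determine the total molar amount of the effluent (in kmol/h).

1070 kmol/h

Conversion of U: U consumed = 1ξ₁ = 0.382 × 764 → ξ₁ = 291.8 kmol/h.
P balance: n_P = 0 + 1ξ₁ − 1ξ₂ = 140 → ξ₂ = (1·291.8 − 140)/1 = 151.8 kmol/h.
Outlet amounts (n = n₀ + Σ ν·ξ):
  U: 764 − 1(291.8) = 472.2
  P: 0 + 1(291.8) − 1(151.8) = 140
  R: 0 + 3(151.8) = 455.5
Total out = 472.2 + 140 + 455.5 = 1068 kmol/h.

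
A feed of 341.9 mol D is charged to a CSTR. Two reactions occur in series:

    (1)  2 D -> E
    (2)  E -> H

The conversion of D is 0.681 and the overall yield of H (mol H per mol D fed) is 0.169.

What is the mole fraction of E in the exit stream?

0.26

Conversion of D: D consumed = 2ξ₁ = 0.681 × 341.9 → ξ₁ = 116.4 mol.
Yield of H: 1ξ₂ / 341.9 = 0.169 → ξ₂ = 57.78 mol.
Outlet amounts (n = n₀ + Σ ν·ξ):
  D: 341.9 − 2(116.4) = 109.1
  E: 0 + 1(116.4) − 1(57.78) = 58.64
  H: 0 + 1(57.78) = 57.78
Total out = 225.5 mol; y_E = 58.64 / 225.5 = 0.26.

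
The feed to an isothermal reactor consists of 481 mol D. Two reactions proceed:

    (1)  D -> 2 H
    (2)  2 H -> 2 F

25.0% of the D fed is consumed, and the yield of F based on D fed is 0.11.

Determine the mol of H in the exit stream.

188 mol

Conversion of D: D consumed = 1ξ₁ = 0.25 × 481 → ξ₁ = 120.2 mol.
Yield of F: 2ξ₂ / 481 = 0.11 → ξ₂ = 26.46 mol.
Outlet amounts (n = n₀ + Σ ν·ξ):
  D: 481 − 1(120.2) = 360.8
  H: 0 + 2(120.2) − 2(26.46) = 187.6
  F: 0 + 2(26.46) = 52.91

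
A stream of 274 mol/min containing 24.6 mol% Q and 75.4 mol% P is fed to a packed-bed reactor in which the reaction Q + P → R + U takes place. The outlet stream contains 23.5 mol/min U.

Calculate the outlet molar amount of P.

183 mol/min

For U: n = n₀ + 1ξ → 23.5 = 0 + 1ξ, giving ξ = 23.5 mol/min.
Outlet amounts (n = n₀ + ν ξ):
  Q: 67.4 − 1(23.5) = 43.9
  P: 206.6 − 1(23.5) = 183.1
  R: 0 + 1(23.5) = 23.5
  U: 0 + 1(23.5) = 23.5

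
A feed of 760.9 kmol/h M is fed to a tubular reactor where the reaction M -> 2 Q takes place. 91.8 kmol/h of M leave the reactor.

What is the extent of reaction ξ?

For M: n = n₀ − 1ξ → 91.8 = 760.9 − 1ξ, giving ξ = 669.1 kmol/h.
Outlet amounts (n = n₀ + ν ξ):
  M: 760.9 − 1(669.1) = 91.8
  Q: 0 + 2(669.1) = 1338

ξ = 669 kmol/h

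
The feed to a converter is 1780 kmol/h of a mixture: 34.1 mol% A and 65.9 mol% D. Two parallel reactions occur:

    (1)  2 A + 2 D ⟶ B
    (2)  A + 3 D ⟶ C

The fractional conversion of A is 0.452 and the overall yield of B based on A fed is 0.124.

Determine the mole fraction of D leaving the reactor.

0.55

Yield of B: 1ξ₁ / 607 = 0.124 → ξ₁ = 75.27 kmol/h.
Conversion of A: 2ξ₁ + 1ξ₂ = 0.452 × 607 = 274.4 → ξ₂ = 123.8 kmol/h.
Outlet amounts (n = n₀ + Σ ν·ξ):
  A: 607 − 2(75.27) − 1(123.8) = 332.6
  D: 1173 − 2(75.27) − 3(123.8) = 651
  B: 0 + 1(75.27) = 75.27
  C: 0 + 1(123.8) = 123.8
Total out = 1183 kmol/h; y_D = 651 / 1183 = 0.5504.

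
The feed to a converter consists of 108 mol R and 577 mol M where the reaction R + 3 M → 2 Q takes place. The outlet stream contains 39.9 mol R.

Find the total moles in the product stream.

549 mol

For R: n = n₀ − 1ξ → 39.9 = 108 − 1ξ, giving ξ = 68.1 mol.
Outlet amounts (n = n₀ + ν ξ):
  R: 108 − 1(68.1) = 39.9
  M: 577 − 3(68.1) = 372.7
  Q: 0 + 2(68.1) = 136.2
Total out = 39.9 + 372.7 + 136.2 = 548.8 mol.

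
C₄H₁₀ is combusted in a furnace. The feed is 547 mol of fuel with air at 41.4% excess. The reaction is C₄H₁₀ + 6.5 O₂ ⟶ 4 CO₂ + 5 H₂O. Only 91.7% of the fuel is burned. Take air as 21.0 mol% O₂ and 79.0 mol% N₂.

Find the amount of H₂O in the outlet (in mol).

2510 mol

Stoichiometric O₂ = 6.5 × 547 = 3556 mol; O₂ fed = 3556 × 1.414 = 5027 mol.
N₂ fed = 5027 × 79/21 = 18910 mol.
Fuel reacted = 0.917 × 547 → ξ = 501.6 mol.
Outlet (n = n₀ + ν ξ):
  C₄H₁₀: 547 − 1(501.6) = 45.4
  O₂: 5027 − 6.5(501.6) = 1767
  N₂: 18910 (inert)
  CO₂: 0 + 4(501.6) = 2006
  H₂O: 0 + 5(501.6) = 2508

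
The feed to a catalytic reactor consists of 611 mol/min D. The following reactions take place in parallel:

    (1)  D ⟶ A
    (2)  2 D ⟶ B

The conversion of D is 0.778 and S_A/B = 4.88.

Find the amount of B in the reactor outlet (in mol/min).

69.1 mol/min

Conversion of D: D consumed = 0.778 × 611 = 475.4 mol/min = 1ξ₁ + 2ξ₂.
Selectivity: 1ξ₁ / (1ξ₂) = 4.88 → ξ₁ = 4.88 ξ₂.
Substitute: (1·4.88 + 2) ξ₂ = 475.4 → ξ₂ = 69.09 mol/min, ξ₁ = 337.2 mol/min.
Outlet amounts (n = n₀ + Σ ν·ξ):
  D: 611 − 1(337.2) − 2(69.09) = 135.6
  A: 0 + 1(337.2) = 337.2
  B: 0 + 1(69.09) = 69.09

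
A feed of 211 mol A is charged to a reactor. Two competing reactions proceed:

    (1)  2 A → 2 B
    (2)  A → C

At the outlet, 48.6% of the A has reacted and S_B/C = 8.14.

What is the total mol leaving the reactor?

Conversion of A: A consumed = 0.486 × 211 = 102.5 mol = 2ξ₁ + 1ξ₂.
Selectivity: 2ξ₁ / (1ξ₂) = 8.14 → ξ₁ = 4.07 ξ₂.
Substitute: (2·4.07 + 1) ξ₂ = 102.5 → ξ₂ = 11.22 mol, ξ₁ = 45.66 mol.
Outlet amounts (n = n₀ + Σ ν·ξ):
  A: 211 − 2(45.66) − 1(11.22) = 108.5
  B: 0 + 2(45.66) = 91.33
  C: 0 + 1(11.22) = 11.22
Total out = 108.5 + 91.33 + 11.22 = 211 mol.

211 mol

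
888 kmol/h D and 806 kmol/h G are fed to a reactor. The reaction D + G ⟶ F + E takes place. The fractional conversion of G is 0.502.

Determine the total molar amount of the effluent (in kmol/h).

1690 kmol/h

G reacted = 0.502 × 806 = 404.6 kmol/h; ν_G = −1, so ξ = 404.6/1 = 404.6 kmol/h.
Outlet amounts (n = n₀ + ν ξ):
  D: 888 − 1(404.6) = 483.4
  G: 806 − 1(404.6) = 401.4
  F: 0 + 1(404.6) = 404.6
  E: 0 + 1(404.6) = 404.6
Total out = 483.4 + 401.4 + 404.6 + 404.6 = 1694 kmol/h.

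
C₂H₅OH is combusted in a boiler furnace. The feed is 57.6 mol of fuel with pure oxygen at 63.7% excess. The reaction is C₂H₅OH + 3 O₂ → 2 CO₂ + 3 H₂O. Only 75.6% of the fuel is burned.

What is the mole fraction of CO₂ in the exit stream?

0.227

Stoichiometric O₂ = 3 × 57.6 = 172.8 mol; O₂ fed = 172.8 × 1.637 = 282.9 mol.
Fuel reacted = 0.756 × 57.6 → ξ = 43.55 mol.
Outlet (n = n₀ + ν ξ):
  C₂H₅OH: 57.6 − 1(43.55) = 14.05
  O₂: 282.9 − 3(43.55) = 152.2
  CO₂: 0 + 2(43.55) = 87.09
  H₂O: 0 + 3(43.55) = 130.6
Total out = 384 mol; y_CO₂ = 87.09 / 384 = 0.2268.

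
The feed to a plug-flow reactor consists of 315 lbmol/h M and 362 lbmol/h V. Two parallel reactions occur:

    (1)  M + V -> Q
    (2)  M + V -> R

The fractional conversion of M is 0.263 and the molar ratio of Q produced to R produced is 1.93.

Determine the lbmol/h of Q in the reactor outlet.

Conversion of M: M consumed = 0.263 × 315 = 82.84 lbmol/h = 1ξ₁ + 1ξ₂.
Selectivity: 1ξ₁ / (1ξ₂) = 1.93 → ξ₁ = 1.93 ξ₂.
Substitute: (1·1.93 + 1) ξ₂ = 82.84 → ξ₂ = 28.27 lbmol/h, ξ₁ = 54.57 lbmol/h.
Outlet amounts (n = n₀ + Σ ν·ξ):
  M: 315 − 1(54.57) − 1(28.27) = 232.2
  V: 362 − 1(54.57) − 1(28.27) = 279.2
  Q: 0 + 1(54.57) = 54.57
  R: 0 + 1(28.27) = 28.27

54.6 lbmol/h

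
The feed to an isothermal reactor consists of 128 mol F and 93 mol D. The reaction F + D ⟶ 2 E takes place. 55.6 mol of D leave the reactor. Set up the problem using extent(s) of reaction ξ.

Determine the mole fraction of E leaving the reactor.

0.338

For D: n = n₀ − 1ξ → 55.6 = 93 − 1ξ, giving ξ = 37.4 mol.
Outlet amounts (n = n₀ + ν ξ):
  F: 128 − 1(37.4) = 90.6
  D: 93 − 1(37.4) = 55.6
  E: 0 + 2(37.4) = 74.8
Total out = 221 mol; y_E = 74.8 / 221 = 0.3385.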